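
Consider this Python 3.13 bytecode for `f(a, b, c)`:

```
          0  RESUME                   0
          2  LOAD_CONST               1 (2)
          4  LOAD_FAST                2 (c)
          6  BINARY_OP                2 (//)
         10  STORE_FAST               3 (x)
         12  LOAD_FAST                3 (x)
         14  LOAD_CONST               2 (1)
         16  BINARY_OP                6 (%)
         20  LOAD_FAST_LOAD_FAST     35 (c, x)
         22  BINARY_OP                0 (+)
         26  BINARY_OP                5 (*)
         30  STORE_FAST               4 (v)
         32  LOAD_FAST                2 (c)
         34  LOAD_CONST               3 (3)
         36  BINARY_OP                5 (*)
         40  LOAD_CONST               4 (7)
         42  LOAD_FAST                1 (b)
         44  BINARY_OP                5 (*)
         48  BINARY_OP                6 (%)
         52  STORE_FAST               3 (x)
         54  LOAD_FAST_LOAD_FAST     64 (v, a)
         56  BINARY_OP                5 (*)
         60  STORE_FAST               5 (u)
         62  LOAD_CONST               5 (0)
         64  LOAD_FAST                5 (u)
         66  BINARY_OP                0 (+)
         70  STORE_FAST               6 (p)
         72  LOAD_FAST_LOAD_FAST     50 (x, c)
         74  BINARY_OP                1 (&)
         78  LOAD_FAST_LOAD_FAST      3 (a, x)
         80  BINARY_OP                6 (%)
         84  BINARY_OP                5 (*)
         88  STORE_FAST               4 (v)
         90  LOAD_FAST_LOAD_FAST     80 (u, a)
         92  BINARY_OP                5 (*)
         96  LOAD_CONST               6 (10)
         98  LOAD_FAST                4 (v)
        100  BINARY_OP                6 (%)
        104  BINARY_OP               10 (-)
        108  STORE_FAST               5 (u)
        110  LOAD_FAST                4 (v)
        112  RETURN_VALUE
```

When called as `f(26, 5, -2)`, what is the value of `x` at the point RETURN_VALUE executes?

29

LOAD_CONST → push 2. Stack: [2]
LOAD_FAST c → push -2. Stack: [2, -2]
BINARY_OP // → 2 // -2 = -1. Stack: [-1]
STORE_FAST x → x=-1. Stack: []
LOAD_FAST x → push -1. Stack: [-1]
LOAD_CONST → push 1. Stack: [-1, 1]
BINARY_OP % → -1 % 1 = 0. Stack: [0]
LOAD_FAST_LOAD_FAST c,x → push -2,-1. Stack: [0, -2, -1]
BINARY_OP + → -2 + -1 = -3. Stack: [0, -3]
BINARY_OP * → 0 * -3 = 0. Stack: [0]
STORE_FAST v → v=0. Stack: []
LOAD_FAST c → push -2. Stack: [-2]
LOAD_CONST → push 3. Stack: [-2, 3]
BINARY_OP * → -2 * 3 = -6. Stack: [-6]
LOAD_CONST → push 7. Stack: [-6, 7]
LOAD_FAST b → push 5. Stack: [-6, 7, 5]
BINARY_OP * → 7 * 5 = 35. Stack: [-6, 35]
BINARY_OP % → -6 % 35 = 29. Stack: [29]
STORE_FAST x → x=29. Stack: []
LOAD_FAST_LOAD_FAST v,a → push 0,26. Stack: [0, 26]
BINARY_OP * → 0 * 26 = 0. Stack: [0]
STORE_FAST u → u=0. Stack: []
LOAD_CONST → push 0. Stack: [0]
LOAD_FAST u → push 0. Stack: [0, 0]
BINARY_OP + → 0 + 0 = 0. Stack: [0]
STORE_FAST p → p=0. Stack: []
LOAD_FAST_LOAD_FAST x,c → push 29,-2. Stack: [29, -2]
BINARY_OP & → 29 & -2 = 28. Stack: [28]
LOAD_FAST_LOAD_FAST a,x → push 26,29. Stack: [28, 26, 29]
BINARY_OP % → 26 % 29 = 26. Stack: [28, 26]
BINARY_OP * → 28 * 26 = 728. Stack: [728]
STORE_FAST v → v=728. Stack: []
LOAD_FAST_LOAD_FAST u,a → push 0,26. Stack: [0, 26]
BINARY_OP * → 0 * 26 = 0. Stack: [0]
LOAD_CONST → push 10. Stack: [0, 10]
LOAD_FAST v → push 728. Stack: [0, 10, 728]
BINARY_OP % → 10 % 728 = 10. Stack: [0, 10]
BINARY_OP - → 0 - 10 = -10. Stack: [-10]
STORE_FAST u → u=-10. Stack: []
LOAD_FAST v → push 728. Stack: [728]
RETURN_VALUE → return 728.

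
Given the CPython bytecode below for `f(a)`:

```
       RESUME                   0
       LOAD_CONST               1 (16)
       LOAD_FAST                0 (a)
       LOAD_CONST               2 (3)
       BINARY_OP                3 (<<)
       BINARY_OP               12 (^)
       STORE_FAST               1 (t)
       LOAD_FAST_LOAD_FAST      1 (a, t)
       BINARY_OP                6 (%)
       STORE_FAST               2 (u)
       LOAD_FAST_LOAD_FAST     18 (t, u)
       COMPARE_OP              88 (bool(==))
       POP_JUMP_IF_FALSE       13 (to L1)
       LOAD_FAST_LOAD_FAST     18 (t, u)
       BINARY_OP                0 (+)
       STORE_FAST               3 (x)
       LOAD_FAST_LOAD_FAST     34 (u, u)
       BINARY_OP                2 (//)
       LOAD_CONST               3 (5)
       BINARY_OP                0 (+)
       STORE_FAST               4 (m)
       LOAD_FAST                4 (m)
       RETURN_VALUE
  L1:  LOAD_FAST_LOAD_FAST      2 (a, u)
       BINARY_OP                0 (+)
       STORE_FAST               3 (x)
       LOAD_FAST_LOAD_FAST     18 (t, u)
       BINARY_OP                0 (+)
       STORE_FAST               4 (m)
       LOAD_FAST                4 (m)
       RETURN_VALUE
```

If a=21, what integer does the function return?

205

LOAD_CONST → push 16. Stack: [16]
LOAD_FAST a → push 21. Stack: [16, 21]
LOAD_CONST → push 3. Stack: [16, 21, 3]
BINARY_OP << → 21 << 3 = 168. Stack: [16, 168]
BINARY_OP ^ → 16 ^ 168 = 184. Stack: [184]
STORE_FAST t → t=184. Stack: []
LOAD_FAST_LOAD_FAST a,t → push 21,184. Stack: [21, 184]
BINARY_OP % → 21 % 184 = 21. Stack: [21]
STORE_FAST u → u=21. Stack: []
LOAD_FAST_LOAD_FAST t,u → push 184,21. Stack: [184, 21]
COMPARE_OP bool(==) → 184 vs 21 = False. Stack: [False]
POP_JUMP_IF_FALSE → pop False; jump. Stack: []
LOAD_FAST_LOAD_FAST a,u → push 21,21. Stack: [21, 21]
BINARY_OP + → 21 + 21 = 42. Stack: [42]
STORE_FAST x → x=42. Stack: []
LOAD_FAST_LOAD_FAST t,u → push 184,21. Stack: [184, 21]
BINARY_OP + → 184 + 21 = 205. Stack: [205]
STORE_FAST m → m=205. Stack: []
LOAD_FAST m → push 205. Stack: [205]
RETURN_VALUE → return 205.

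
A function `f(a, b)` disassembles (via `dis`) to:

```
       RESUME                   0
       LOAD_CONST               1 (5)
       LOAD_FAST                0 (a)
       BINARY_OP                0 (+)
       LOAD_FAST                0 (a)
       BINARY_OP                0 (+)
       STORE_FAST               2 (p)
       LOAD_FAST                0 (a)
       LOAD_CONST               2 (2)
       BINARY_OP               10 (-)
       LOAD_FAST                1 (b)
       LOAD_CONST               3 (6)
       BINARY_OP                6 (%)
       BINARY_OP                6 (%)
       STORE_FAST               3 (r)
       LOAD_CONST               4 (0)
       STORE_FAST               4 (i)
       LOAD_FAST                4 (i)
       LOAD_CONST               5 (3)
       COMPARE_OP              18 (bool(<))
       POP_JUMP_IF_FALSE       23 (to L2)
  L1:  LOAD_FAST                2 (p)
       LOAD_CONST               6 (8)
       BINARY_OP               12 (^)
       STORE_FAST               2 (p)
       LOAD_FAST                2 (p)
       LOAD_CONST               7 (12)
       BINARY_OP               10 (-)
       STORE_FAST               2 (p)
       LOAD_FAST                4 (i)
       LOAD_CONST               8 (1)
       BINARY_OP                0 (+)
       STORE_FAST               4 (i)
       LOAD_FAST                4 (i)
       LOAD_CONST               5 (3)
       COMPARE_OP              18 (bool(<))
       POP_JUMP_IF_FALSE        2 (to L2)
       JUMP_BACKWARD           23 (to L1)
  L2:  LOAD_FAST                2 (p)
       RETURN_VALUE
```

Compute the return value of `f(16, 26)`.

9

LOAD_CONST → push 5
LOAD_FAST a → push 16
BINARY_OP + → 5 + 16 = 21
LOAD_FAST a → push 16
BINARY_OP + → 21 + 16 = 37
STORE_FAST p → p=37
LOAD_FAST a → push 16
LOAD_CONST → push 2
BINARY_OP - → 16 - 2 = 14
LOAD_FAST b → push 26
LOAD_CONST → push 6
BINARY_OP % → 26 % 6 = 2
BINARY_OP % → 14 % 2 = 0
STORE_FAST r → r=0
LOAD_CONST → push 0
STORE_FAST i → i=0
LOAD_FAST i → push 0
LOAD_CONST → push 3
COMPARE_OP bool(<) → 0 vs 3 = True
POP_JUMP_IF_FALSE → pop True; no jump
LOAD_FAST p → push 37
LOAD_CONST → push 8
BINARY_OP ^ → 37 ^ 8 = 45
STORE_FAST p → p=45
LOAD_FAST p → push 45
LOAD_CONST → push 12
BINARY_OP - → 45 - 12 = 33
STORE_FAST p → p=33
LOAD_FAST i → push 0
LOAD_CONST → push 1
BINARY_OP + → 0 + 1 = 1
STORE_FAST i → i=1
LOAD_FAST i → push 1
LOAD_CONST → push 3
COMPARE_OP bool(<) → 1 vs 3 = True
POP_JUMP_IF_FALSE → pop True; no jump
LOAD_FAST p → push 33
LOAD_CONST → push 8
BINARY_OP ^ → 33 ^ 8 = 41
STORE_FAST p → p=41
LOAD_FAST p → push 41
LOAD_CONST → push 12
BINARY_OP - → 41 - 12 = 29
STORE_FAST p → p=29
LOAD_FAST i → push 1
LOAD_CONST → push 1
BINARY_OP + → 1 + 1 = 2
STORE_FAST i → i=2
LOAD_FAST i → push 2
LOAD_CONST → push 3
COMPARE_OP bool(<) → 2 vs 3 = True
POP_JUMP_IF_FALSE → pop True; no jump
LOAD_FAST p → push 29
LOAD_CONST → push 8
BINARY_OP ^ → 29 ^ 8 = 21
STORE_FAST p → p=21
LOAD_FAST p → push 21
LOAD_CONST → push 12
BINARY_OP - → 21 - 12 = 9
STORE_FAST p → p=9
LOAD_FAST i → push 2
LOAD_CONST → push 1
BINARY_OP + → 2 + 1 = 3
STORE_FAST i → i=3
LOAD_FAST i → push 3
LOAD_CONST → push 3
COMPARE_OP bool(<) → 3 vs 3 = False
POP_JUMP_IF_FALSE → pop False; jump
LOAD_FAST p → push 9
RETURN_VALUE → return 9.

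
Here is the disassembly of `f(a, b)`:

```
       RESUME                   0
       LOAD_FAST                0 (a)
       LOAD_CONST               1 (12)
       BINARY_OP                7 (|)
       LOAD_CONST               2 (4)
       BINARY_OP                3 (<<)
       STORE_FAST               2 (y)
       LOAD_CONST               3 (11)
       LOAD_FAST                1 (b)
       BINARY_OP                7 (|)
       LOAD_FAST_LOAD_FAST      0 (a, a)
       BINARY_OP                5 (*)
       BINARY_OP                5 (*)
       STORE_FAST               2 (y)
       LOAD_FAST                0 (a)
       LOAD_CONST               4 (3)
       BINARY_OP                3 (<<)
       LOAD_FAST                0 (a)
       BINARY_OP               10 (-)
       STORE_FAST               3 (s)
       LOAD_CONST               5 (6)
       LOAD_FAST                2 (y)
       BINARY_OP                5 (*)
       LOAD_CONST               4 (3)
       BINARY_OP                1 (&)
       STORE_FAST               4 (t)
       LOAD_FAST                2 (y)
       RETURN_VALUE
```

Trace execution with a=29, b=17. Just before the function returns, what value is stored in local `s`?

LOAD_FAST a → push 29. Stack: [29]
LOAD_CONST → push 12. Stack: [29, 12]
BINARY_OP | → 29 | 12 = 29. Stack: [29]
LOAD_CONST → push 4. Stack: [29, 4]
BINARY_OP << → 29 << 4 = 464. Stack: [464]
STORE_FAST y → y=464. Stack: []
LOAD_CONST → push 11. Stack: [11]
LOAD_FAST b → push 17. Stack: [11, 17]
BINARY_OP | → 11 | 17 = 27. Stack: [27]
LOAD_FAST_LOAD_FAST a,a → push 29,29. Stack: [27, 29, 29]
BINARY_OP * → 29 * 29 = 841. Stack: [27, 841]
BINARY_OP * → 27 * 841 = 22707. Stack: [22707]
STORE_FAST y → y=22707. Stack: []
LOAD_FAST a → push 29. Stack: [29]
LOAD_CONST → push 3. Stack: [29, 3]
BINARY_OP << → 29 << 3 = 232. Stack: [232]
LOAD_FAST a → push 29. Stack: [232, 29]
BINARY_OP - → 232 - 29 = 203. Stack: [203]
STORE_FAST s → s=203. Stack: []
LOAD_CONST → push 6. Stack: [6]
LOAD_FAST y → push 22707. Stack: [6, 22707]
BINARY_OP * → 6 * 22707 = 136242. Stack: [136242]
LOAD_CONST → push 3. Stack: [136242, 3]
BINARY_OP & → 136242 & 3 = 2. Stack: [2]
STORE_FAST t → t=2. Stack: []
LOAD_FAST y → push 22707. Stack: [22707]
RETURN_VALUE → return 22707.

203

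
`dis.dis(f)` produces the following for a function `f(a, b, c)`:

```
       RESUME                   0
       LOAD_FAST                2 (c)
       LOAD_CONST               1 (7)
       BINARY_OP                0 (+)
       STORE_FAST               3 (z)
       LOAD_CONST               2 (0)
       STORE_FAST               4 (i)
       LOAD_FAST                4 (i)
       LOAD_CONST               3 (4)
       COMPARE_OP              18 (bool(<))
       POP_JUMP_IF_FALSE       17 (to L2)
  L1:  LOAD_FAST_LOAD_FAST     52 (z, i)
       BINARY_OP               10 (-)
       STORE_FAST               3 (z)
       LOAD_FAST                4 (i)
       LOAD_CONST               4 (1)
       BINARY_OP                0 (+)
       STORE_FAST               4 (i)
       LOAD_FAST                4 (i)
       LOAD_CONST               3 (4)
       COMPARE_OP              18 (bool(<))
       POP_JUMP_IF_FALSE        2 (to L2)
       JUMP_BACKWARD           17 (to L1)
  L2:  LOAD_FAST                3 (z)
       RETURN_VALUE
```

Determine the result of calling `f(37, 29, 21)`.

22

LOAD_FAST c → push 21. Stack: [21]
LOAD_CONST → push 7. Stack: [21, 7]
BINARY_OP + → 21 + 7 = 28. Stack: [28]
STORE_FAST z → z=28. Stack: []
LOAD_CONST → push 0. Stack: [0]
STORE_FAST i → i=0. Stack: []
LOAD_FAST i → push 0. Stack: [0]
LOAD_CONST → push 4. Stack: [0, 4]
COMPARE_OP bool(<) → 0 vs 4 = True. Stack: [True]
POP_JUMP_IF_FALSE → pop True; no jump. Stack: []
LOAD_FAST_LOAD_FAST z,i → push 28,0. Stack: [28, 0]
BINARY_OP - → 28 - 0 = 28. Stack: [28]
STORE_FAST z → z=28. Stack: []
LOAD_FAST i → push 0. Stack: [0]
LOAD_CONST → push 1. Stack: [0, 1]
BINARY_OP + → 0 + 1 = 1. Stack: [1]
STORE_FAST i → i=1. Stack: []
LOAD_FAST i → push 1. Stack: [1]
LOAD_CONST → push 4. Stack: [1, 4]
COMPARE_OP bool(<) → 1 vs 4 = True. Stack: [True]
POP_JUMP_IF_FALSE → pop True; no jump. Stack: []
LOAD_FAST_LOAD_FAST z,i → push 28,1. Stack: [28, 1]
BINARY_OP - → 28 - 1 = 27. Stack: [27]
STORE_FAST z → z=27. Stack: []
LOAD_FAST i → push 1. Stack: [1]
LOAD_CONST → push 1. Stack: [1, 1]
BINARY_OP + → 1 + 1 = 2. Stack: [2]
STORE_FAST i → i=2. Stack: []
LOAD_FAST i → push 2. Stack: [2]
LOAD_CONST → push 4. Stack: [2, 4]
COMPARE_OP bool(<) → 2 vs 4 = True. Stack: [True]
POP_JUMP_IF_FALSE → pop True; no jump. Stack: []
LOAD_FAST_LOAD_FAST z,i → push 27,2. Stack: [27, 2]
BINARY_OP - → 27 - 2 = 25. Stack: [25]
STORE_FAST z → z=25. Stack: []
LOAD_FAST i → push 2. Stack: [2]
LOAD_CONST → push 1. Stack: [2, 1]
BINARY_OP + → 2 + 1 = 3. Stack: [3]
STORE_FAST i → i=3. Stack: []
LOAD_FAST i → push 3. Stack: [3]
LOAD_CONST → push 4. Stack: [3, 4]
COMPARE_OP bool(<) → 3 vs 4 = True. Stack: [True]
POP_JUMP_IF_FALSE → pop True; no jump. Stack: []
LOAD_FAST_LOAD_FAST z,i → push 25,3. Stack: [25, 3]
BINARY_OP - → 25 - 3 = 22. Stack: [22]
STORE_FAST z → z=22. Stack: []
LOAD_FAST i → push 3. Stack: [3]
LOAD_CONST → push 1. Stack: [3, 1]
BINARY_OP + → 3 + 1 = 4. Stack: [4]
STORE_FAST i → i=4. Stack: []
LOAD_FAST i → push 4. Stack: [4]
LOAD_CONST → push 4. Stack: [4, 4]
COMPARE_OP bool(<) → 4 vs 4 = False. Stack: [False]
POP_JUMP_IF_FALSE → pop False; jump. Stack: []
LOAD_FAST z → push 22. Stack: [22]
RETURN_VALUE → return 22.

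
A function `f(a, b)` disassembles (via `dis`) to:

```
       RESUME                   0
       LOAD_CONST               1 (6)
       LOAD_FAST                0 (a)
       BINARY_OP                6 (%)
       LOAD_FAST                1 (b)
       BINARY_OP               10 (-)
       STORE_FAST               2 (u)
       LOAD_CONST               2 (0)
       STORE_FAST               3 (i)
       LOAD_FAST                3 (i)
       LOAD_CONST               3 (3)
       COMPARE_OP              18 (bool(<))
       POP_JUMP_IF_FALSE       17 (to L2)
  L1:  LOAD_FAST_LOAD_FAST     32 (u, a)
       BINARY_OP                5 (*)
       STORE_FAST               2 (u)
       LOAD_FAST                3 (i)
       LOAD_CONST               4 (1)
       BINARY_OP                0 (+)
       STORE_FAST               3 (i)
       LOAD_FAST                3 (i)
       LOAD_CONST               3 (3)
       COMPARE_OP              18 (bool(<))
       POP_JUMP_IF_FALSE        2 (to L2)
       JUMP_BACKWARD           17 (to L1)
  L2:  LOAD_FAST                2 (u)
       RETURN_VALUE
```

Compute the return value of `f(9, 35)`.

LOAD_CONST → push 6. Stack: [6]
LOAD_FAST a → push 9. Stack: [6, 9]
BINARY_OP % → 6 % 9 = 6. Stack: [6]
LOAD_FAST b → push 35. Stack: [6, 35]
BINARY_OP - → 6 - 35 = -29. Stack: [-29]
STORE_FAST u → u=-29. Stack: []
LOAD_CONST → push 0. Stack: [0]
STORE_FAST i → i=0. Stack: []
LOAD_FAST i → push 0. Stack: [0]
LOAD_CONST → push 3. Stack: [0, 3]
COMPARE_OP bool(<) → 0 vs 3 = True. Stack: [True]
POP_JUMP_IF_FALSE → pop True; no jump. Stack: []
LOAD_FAST_LOAD_FAST u,a → push -29,9. Stack: [-29, 9]
BINARY_OP * → -29 * 9 = -261. Stack: [-261]
STORE_FAST u → u=-261. Stack: []
LOAD_FAST i → push 0. Stack: [0]
LOAD_CONST → push 1. Stack: [0, 1]
BINARY_OP + → 0 + 1 = 1. Stack: [1]
STORE_FAST i → i=1. Stack: []
LOAD_FAST i → push 1. Stack: [1]
LOAD_CONST → push 3. Stack: [1, 3]
COMPARE_OP bool(<) → 1 vs 3 = True. Stack: [True]
POP_JUMP_IF_FALSE → pop True; no jump. Stack: []
LOAD_FAST_LOAD_FAST u,a → push -261,9. Stack: [-261, 9]
BINARY_OP * → -261 * 9 = -2349. Stack: [-2349]
STORE_FAST u → u=-2349. Stack: []
LOAD_FAST i → push 1. Stack: [1]
LOAD_CONST → push 1. Stack: [1, 1]
BINARY_OP + → 1 + 1 = 2. Stack: [2]
STORE_FAST i → i=2. Stack: []
LOAD_FAST i → push 2. Stack: [2]
LOAD_CONST → push 3. Stack: [2, 3]
COMPARE_OP bool(<) → 2 vs 3 = True. Stack: [True]
POP_JUMP_IF_FALSE → pop True; no jump. Stack: []
LOAD_FAST_LOAD_FAST u,a → push -2349,9. Stack: [-2349, 9]
BINARY_OP * → -2349 * 9 = -21141. Stack: [-21141]
STORE_FAST u → u=-21141. Stack: []
LOAD_FAST i → push 2. Stack: [2]
LOAD_CONST → push 1. Stack: [2, 1]
BINARY_OP + → 2 + 1 = 3. Stack: [3]
STORE_FAST i → i=3. Stack: []
LOAD_FAST i → push 3. Stack: [3]
LOAD_CONST → push 3. Stack: [3, 3]
COMPARE_OP bool(<) → 3 vs 3 = False. Stack: [False]
POP_JUMP_IF_FALSE → pop False; jump. Stack: []
LOAD_FAST u → push -21141. Stack: [-21141]
RETURN_VALUE → return -21141.

-21141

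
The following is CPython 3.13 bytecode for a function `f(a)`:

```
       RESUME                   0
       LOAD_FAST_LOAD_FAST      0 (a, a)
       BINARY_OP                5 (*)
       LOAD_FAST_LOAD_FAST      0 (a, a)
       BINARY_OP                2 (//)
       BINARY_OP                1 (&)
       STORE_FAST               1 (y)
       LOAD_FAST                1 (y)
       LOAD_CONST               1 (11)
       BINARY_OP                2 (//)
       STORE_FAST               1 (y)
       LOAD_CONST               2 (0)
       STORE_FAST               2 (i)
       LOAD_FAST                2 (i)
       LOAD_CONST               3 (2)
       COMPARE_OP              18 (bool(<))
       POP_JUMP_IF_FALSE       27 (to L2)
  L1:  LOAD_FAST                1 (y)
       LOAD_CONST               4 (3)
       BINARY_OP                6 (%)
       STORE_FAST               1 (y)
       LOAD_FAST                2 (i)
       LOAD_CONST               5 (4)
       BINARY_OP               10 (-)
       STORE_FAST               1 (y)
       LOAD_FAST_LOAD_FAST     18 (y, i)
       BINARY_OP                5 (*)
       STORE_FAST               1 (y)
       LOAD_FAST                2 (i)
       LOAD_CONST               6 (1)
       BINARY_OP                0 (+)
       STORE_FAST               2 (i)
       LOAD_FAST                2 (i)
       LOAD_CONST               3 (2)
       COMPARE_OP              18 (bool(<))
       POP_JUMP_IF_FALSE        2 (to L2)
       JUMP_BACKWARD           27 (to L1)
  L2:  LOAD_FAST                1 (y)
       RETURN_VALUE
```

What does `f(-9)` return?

-3

LOAD_FAST_LOAD_FAST a,a → push -9,-9. Stack: [-9, -9]
BINARY_OP * → -9 * -9 = 81. Stack: [81]
LOAD_FAST_LOAD_FAST a,a → push -9,-9. Stack: [81, -9, -9]
BINARY_OP // → -9 // -9 = 1. Stack: [81, 1]
BINARY_OP & → 81 & 1 = 1. Stack: [1]
STORE_FAST y → y=1. Stack: []
LOAD_FAST y → push 1. Stack: [1]
LOAD_CONST → push 11. Stack: [1, 11]
BINARY_OP // → 1 // 11 = 0. Stack: [0]
STORE_FAST y → y=0. Stack: []
LOAD_CONST → push 0. Stack: [0]
STORE_FAST i → i=0. Stack: []
LOAD_FAST i → push 0. Stack: [0]
LOAD_CONST → push 2. Stack: [0, 2]
COMPARE_OP bool(<) → 0 vs 2 = True. Stack: [True]
POP_JUMP_IF_FALSE → pop True; no jump. Stack: []
LOAD_FAST y → push 0. Stack: [0]
LOAD_CONST → push 3. Stack: [0, 3]
BINARY_OP % → 0 % 3 = 0. Stack: [0]
STORE_FAST y → y=0. Stack: []
LOAD_FAST i → push 0. Stack: [0]
LOAD_CONST → push 4. Stack: [0, 4]
BINARY_OP - → 0 - 4 = -4. Stack: [-4]
STORE_FAST y → y=-4. Stack: []
LOAD_FAST_LOAD_FAST y,i → push -4,0. Stack: [-4, 0]
BINARY_OP * → -4 * 0 = 0. Stack: [0]
STORE_FAST y → y=0. Stack: []
LOAD_FAST i → push 0. Stack: [0]
LOAD_CONST → push 1. Stack: [0, 1]
BINARY_OP + → 0 + 1 = 1. Stack: [1]
STORE_FAST i → i=1. Stack: []
LOAD_FAST i → push 1. Stack: [1]
LOAD_CONST → push 2. Stack: [1, 2]
COMPARE_OP bool(<) → 1 vs 2 = True. Stack: [True]
POP_JUMP_IF_FALSE → pop True; no jump. Stack: []
LOAD_FAST y → push 0. Stack: [0]
LOAD_CONST → push 3. Stack: [0, 3]
BINARY_OP % → 0 % 3 = 0. Stack: [0]
STORE_FAST y → y=0. Stack: []
LOAD_FAST i → push 1. Stack: [1]
LOAD_CONST → push 4. Stack: [1, 4]
BINARY_OP - → 1 - 4 = -3. Stack: [-3]
STORE_FAST y → y=-3. Stack: []
LOAD_FAST_LOAD_FAST y,i → push -3,1. Stack: [-3, 1]
BINARY_OP * → -3 * 1 = -3. Stack: [-3]
STORE_FAST y → y=-3. Stack: []
LOAD_FAST i → push 1. Stack: [1]
LOAD_CONST → push 1. Stack: [1, 1]
BINARY_OP + → 1 + 1 = 2. Stack: [2]
STORE_FAST i → i=2. Stack: []
LOAD_FAST i → push 2. Stack: [2]
LOAD_CONST → push 2. Stack: [2, 2]
COMPARE_OP bool(<) → 2 vs 2 = False. Stack: [False]
POP_JUMP_IF_FALSE → pop False; jump. Stack: []
LOAD_FAST y → push -3. Stack: [-3]
RETURN_VALUE → return -3.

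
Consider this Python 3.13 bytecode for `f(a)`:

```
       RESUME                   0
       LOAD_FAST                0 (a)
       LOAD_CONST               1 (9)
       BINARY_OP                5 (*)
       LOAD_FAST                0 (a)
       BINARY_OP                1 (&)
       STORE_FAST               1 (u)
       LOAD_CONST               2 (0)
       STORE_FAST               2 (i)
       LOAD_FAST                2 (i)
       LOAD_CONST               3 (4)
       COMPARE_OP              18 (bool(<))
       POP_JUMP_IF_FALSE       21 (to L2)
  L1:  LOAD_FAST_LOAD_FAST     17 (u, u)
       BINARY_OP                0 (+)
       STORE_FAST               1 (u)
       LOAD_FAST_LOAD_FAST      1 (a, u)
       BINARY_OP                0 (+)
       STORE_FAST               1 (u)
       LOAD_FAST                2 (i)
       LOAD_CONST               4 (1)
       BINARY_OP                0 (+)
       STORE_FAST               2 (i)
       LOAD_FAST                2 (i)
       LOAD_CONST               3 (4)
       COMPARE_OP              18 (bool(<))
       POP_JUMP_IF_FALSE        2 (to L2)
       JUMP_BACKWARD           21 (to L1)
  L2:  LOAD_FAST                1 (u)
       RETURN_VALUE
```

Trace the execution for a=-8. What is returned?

LOAD_FAST a → push -8
LOAD_CONST → push 9
BINARY_OP * → -8 * 9 = -72
LOAD_FAST a → push -8
BINARY_OP & → -72 & -8 = -72
STORE_FAST u → u=-72
LOAD_CONST → push 0
STORE_FAST i → i=0
LOAD_FAST i → push 0
LOAD_CONST → push 4
COMPARE_OP bool(<) → 0 vs 4 = True
POP_JUMP_IF_FALSE → pop True; no jump
LOAD_FAST_LOAD_FAST u,u → push -72,-72
BINARY_OP + → -72 + -72 = -144
STORE_FAST u → u=-144
LOAD_FAST_LOAD_FAST a,u → push -8,-144
BINARY_OP + → -8 + -144 = -152
STORE_FAST u → u=-152
LOAD_FAST i → push 0
LOAD_CONST → push 1
BINARY_OP + → 0 + 1 = 1
STORE_FAST i → i=1
LOAD_FAST i → push 1
LOAD_CONST → push 4
COMPARE_OP bool(<) → 1 vs 4 = True
POP_JUMP_IF_FALSE → pop True; no jump
LOAD_FAST_LOAD_FAST u,u → push -152,-152
BINARY_OP + → -152 + -152 = -304
STORE_FAST u → u=-304
LOAD_FAST_LOAD_FAST a,u → push -8,-304
BINARY_OP + → -8 + -304 = -312
STORE_FAST u → u=-312
LOAD_FAST i → push 1
LOAD_CONST → push 1
BINARY_OP + → 1 + 1 = 2
STORE_FAST i → i=2
LOAD_FAST i → push 2
LOAD_CONST → push 4
COMPARE_OP bool(<) → 2 vs 4 = True
POP_JUMP_IF_FALSE → pop True; no jump
LOAD_FAST_LOAD_FAST u,u → push -312,-312
BINARY_OP + → -312 + -312 = -624
STORE_FAST u → u=-624
LOAD_FAST_LOAD_FAST a,u → push -8,-624
BINARY_OP + → -8 + -624 = -632
STORE_FAST u → u=-632
LOAD_FAST i → push 2
LOAD_CONST → push 1
BINARY_OP + → 2 + 1 = 3
STORE_FAST i → i=3
LOAD_FAST i → push 3
LOAD_CONST → push 4
COMPARE_OP bool(<) → 3 vs 4 = True
POP_JUMP_IF_FALSE → pop True; no jump
LOAD_FAST_LOAD_FAST u,u → push -632,-632
BINARY_OP + → -632 + -632 = -1264
STORE_FAST u → u=-1264
LOAD_FAST_LOAD_FAST a,u → push -8,-1264
BINARY_OP + → -8 + -1264 = -1272
STORE_FAST u → u=-1272
LOAD_FAST i → push 3
LOAD_CONST → push 1
BINARY_OP + → 3 + 1 = 4
STORE_FAST i → i=4
LOAD_FAST i → push 4
LOAD_CONST → push 4
COMPARE_OP bool(<) → 4 vs 4 = False
POP_JUMP_IF_FALSE → pop False; jump
LOAD_FAST u → push -1272
RETURN_VALUE → return -1272.

-1272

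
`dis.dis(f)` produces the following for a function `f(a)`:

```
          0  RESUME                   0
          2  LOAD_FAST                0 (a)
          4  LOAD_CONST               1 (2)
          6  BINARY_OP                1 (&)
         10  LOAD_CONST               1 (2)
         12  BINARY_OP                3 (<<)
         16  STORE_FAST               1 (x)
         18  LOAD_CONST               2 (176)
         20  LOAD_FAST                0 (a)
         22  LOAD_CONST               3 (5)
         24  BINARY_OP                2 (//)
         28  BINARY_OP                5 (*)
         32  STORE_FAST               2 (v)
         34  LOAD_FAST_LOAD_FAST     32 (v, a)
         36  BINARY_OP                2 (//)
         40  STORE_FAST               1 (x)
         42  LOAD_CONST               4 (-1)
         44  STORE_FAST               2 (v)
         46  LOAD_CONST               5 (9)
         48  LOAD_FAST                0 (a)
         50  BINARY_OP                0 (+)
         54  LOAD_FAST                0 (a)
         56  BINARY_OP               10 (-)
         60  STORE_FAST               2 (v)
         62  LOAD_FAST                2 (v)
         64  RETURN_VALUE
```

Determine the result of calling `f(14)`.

LOAD_FAST a → push 14. Stack: [14]
LOAD_CONST → push 2. Stack: [14, 2]
BINARY_OP & → 14 & 2 = 2. Stack: [2]
LOAD_CONST → push 2. Stack: [2, 2]
BINARY_OP << → 2 << 2 = 8. Stack: [8]
STORE_FAST x → x=8. Stack: []
LOAD_CONST → push 176. Stack: [176]
LOAD_FAST a → push 14. Stack: [176, 14]
LOAD_CONST → push 5. Stack: [176, 14, 5]
BINARY_OP // → 14 // 5 = 2. Stack: [176, 2]
BINARY_OP * → 176 * 2 = 352. Stack: [352]
STORE_FAST v → v=352. Stack: []
LOAD_FAST_LOAD_FAST v,a → push 352,14. Stack: [352, 14]
BINARY_OP // → 352 // 14 = 25. Stack: [25]
STORE_FAST x → x=25. Stack: []
LOAD_CONST → push -1. Stack: [-1]
STORE_FAST v → v=-1. Stack: []
LOAD_CONST → push 9. Stack: [9]
LOAD_FAST a → push 14. Stack: [9, 14]
BINARY_OP + → 9 + 14 = 23. Stack: [23]
LOAD_FAST a → push 14. Stack: [23, 14]
BINARY_OP - → 23 - 14 = 9. Stack: [9]
STORE_FAST v → v=9. Stack: []
LOAD_FAST v → push 9. Stack: [9]
RETURN_VALUE → return 9.

9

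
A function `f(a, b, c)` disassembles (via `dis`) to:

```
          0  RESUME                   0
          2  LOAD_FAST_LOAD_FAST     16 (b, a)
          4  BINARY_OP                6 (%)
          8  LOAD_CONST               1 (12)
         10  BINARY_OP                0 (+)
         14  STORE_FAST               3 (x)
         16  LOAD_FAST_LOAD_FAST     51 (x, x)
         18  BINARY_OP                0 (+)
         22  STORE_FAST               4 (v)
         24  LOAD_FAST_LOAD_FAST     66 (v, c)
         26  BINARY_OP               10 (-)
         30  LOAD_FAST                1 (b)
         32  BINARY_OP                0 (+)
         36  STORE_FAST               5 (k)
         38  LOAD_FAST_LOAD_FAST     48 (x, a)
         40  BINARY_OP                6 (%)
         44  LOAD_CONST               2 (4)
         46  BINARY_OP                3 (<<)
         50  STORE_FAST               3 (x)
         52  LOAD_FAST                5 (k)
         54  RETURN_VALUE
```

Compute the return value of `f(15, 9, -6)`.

LOAD_FAST_LOAD_FAST b,a → push 9,15. Stack: [9, 15]
BINARY_OP % → 9 % 15 = 9. Stack: [9]
LOAD_CONST → push 12. Stack: [9, 12]
BINARY_OP + → 9 + 12 = 21. Stack: [21]
STORE_FAST x → x=21. Stack: []
LOAD_FAST_LOAD_FAST x,x → push 21,21. Stack: [21, 21]
BINARY_OP + → 21 + 21 = 42. Stack: [42]
STORE_FAST v → v=42. Stack: []
LOAD_FAST_LOAD_FAST v,c → push 42,-6. Stack: [42, -6]
BINARY_OP - → 42 - -6 = 48. Stack: [48]
LOAD_FAST b → push 9. Stack: [48, 9]
BINARY_OP + → 48 + 9 = 57. Stack: [57]
STORE_FAST k → k=57. Stack: []
LOAD_FAST_LOAD_FAST x,a → push 21,15. Stack: [21, 15]
BINARY_OP % → 21 % 15 = 6. Stack: [6]
LOAD_CONST → push 4. Stack: [6, 4]
BINARY_OP << → 6 << 4 = 96. Stack: [96]
STORE_FAST x → x=96. Stack: []
LOAD_FAST k → push 57. Stack: [57]
RETURN_VALUE → return 57.

57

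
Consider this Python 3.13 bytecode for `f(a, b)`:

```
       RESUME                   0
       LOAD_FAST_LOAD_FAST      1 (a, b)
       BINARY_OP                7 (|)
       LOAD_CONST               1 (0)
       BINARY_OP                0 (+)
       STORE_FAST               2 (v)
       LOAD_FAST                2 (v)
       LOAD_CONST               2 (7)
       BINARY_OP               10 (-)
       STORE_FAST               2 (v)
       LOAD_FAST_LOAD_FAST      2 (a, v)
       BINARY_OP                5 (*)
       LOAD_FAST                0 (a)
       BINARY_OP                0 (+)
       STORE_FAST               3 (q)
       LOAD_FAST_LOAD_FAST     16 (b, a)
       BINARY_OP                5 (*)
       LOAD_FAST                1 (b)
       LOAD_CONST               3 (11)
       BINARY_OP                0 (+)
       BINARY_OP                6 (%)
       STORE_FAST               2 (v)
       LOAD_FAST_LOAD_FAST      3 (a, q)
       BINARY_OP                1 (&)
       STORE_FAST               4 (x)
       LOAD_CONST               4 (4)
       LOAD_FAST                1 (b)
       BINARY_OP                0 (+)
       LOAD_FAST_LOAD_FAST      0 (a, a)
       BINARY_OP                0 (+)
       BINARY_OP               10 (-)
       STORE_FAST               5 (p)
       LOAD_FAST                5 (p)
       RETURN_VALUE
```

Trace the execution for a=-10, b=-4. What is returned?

20

LOAD_FAST_LOAD_FAST a,b → push -10,-4. Stack: [-10, -4]
BINARY_OP | → -10 | -4 = -2. Stack: [-2]
LOAD_CONST → push 0. Stack: [-2, 0]
BINARY_OP + → -2 + 0 = -2. Stack: [-2]
STORE_FAST v → v=-2. Stack: []
LOAD_FAST v → push -2. Stack: [-2]
LOAD_CONST → push 7. Stack: [-2, 7]
BINARY_OP - → -2 - 7 = -9. Stack: [-9]
STORE_FAST v → v=-9. Stack: []
LOAD_FAST_LOAD_FAST a,v → push -10,-9. Stack: [-10, -9]
BINARY_OP * → -10 * -9 = 90. Stack: [90]
LOAD_FAST a → push -10. Stack: [90, -10]
BINARY_OP + → 90 + -10 = 80. Stack: [80]
STORE_FAST q → q=80. Stack: []
LOAD_FAST_LOAD_FAST b,a → push -4,-10. Stack: [-4, -10]
BINARY_OP * → -4 * -10 = 40. Stack: [40]
LOAD_FAST b → push -4. Stack: [40, -4]
LOAD_CONST → push 11. Stack: [40, -4, 11]
BINARY_OP + → -4 + 11 = 7. Stack: [40, 7]
BINARY_OP % → 40 % 7 = 5. Stack: [5]
STORE_FAST v → v=5. Stack: []
LOAD_FAST_LOAD_FAST a,q → push -10,80. Stack: [-10, 80]
BINARY_OP & → -10 & 80 = 80. Stack: [80]
STORE_FAST x → x=80. Stack: []
LOAD_CONST → push 4. Stack: [4]
LOAD_FAST b → push -4. Stack: [4, -4]
BINARY_OP + → 4 + -4 = 0. Stack: [0]
LOAD_FAST_LOAD_FAST a,a → push -10,-10. Stack: [0, -10, -10]
BINARY_OP + → -10 + -10 = -20. Stack: [0, -20]
BINARY_OP - → 0 - -20 = 20. Stack: [20]
STORE_FAST p → p=20. Stack: []
LOAD_FAST p → push 20. Stack: [20]
RETURN_VALUE → return 20.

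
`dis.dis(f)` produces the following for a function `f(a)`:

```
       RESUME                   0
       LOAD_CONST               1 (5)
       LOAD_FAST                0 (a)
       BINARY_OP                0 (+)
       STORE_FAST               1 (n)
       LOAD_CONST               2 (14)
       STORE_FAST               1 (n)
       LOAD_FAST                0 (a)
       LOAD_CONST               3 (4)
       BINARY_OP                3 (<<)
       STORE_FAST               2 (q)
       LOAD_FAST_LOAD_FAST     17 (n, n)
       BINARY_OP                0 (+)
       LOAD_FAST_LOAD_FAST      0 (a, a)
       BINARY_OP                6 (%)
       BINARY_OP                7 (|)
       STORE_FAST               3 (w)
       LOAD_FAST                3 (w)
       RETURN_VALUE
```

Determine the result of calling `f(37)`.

28

LOAD_CONST → push 5. Stack: [5]
LOAD_FAST a → push 37. Stack: [5, 37]
BINARY_OP + → 5 + 37 = 42. Stack: [42]
STORE_FAST n → n=42. Stack: []
LOAD_CONST → push 14. Stack: [14]
STORE_FAST n → n=14. Stack: []
LOAD_FAST a → push 37. Stack: [37]
LOAD_CONST → push 4. Stack: [37, 4]
BINARY_OP << → 37 << 4 = 592. Stack: [592]
STORE_FAST q → q=592. Stack: []
LOAD_FAST_LOAD_FAST n,n → push 14,14. Stack: [14, 14]
BINARY_OP + → 14 + 14 = 28. Stack: [28]
LOAD_FAST_LOAD_FAST a,a → push 37,37. Stack: [28, 37, 37]
BINARY_OP % → 37 % 37 = 0. Stack: [28, 0]
BINARY_OP | → 28 | 0 = 28. Stack: [28]
STORE_FAST w → w=28. Stack: []
LOAD_FAST w → push 28. Stack: [28]
RETURN_VALUE → return 28.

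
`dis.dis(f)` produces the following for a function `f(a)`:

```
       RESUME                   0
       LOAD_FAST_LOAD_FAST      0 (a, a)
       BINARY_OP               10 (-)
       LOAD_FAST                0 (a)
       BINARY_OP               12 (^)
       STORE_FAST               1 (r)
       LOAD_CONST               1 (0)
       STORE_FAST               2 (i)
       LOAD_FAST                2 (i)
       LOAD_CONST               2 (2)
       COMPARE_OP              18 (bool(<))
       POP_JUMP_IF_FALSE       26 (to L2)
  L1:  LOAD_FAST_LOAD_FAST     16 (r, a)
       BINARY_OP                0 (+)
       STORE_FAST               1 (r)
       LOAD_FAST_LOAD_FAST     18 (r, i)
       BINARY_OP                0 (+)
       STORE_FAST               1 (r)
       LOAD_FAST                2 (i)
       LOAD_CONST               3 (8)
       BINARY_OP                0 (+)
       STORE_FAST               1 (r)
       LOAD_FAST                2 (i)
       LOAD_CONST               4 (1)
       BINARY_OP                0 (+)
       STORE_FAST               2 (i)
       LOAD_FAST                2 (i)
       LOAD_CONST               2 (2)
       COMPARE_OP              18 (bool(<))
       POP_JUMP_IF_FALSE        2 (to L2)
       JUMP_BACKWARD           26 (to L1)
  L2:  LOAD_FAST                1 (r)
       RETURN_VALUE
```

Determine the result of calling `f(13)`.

9

LOAD_FAST_LOAD_FAST a,a → push 13,13. Stack: [13, 13]
BINARY_OP - → 13 - 13 = 0. Stack: [0]
LOAD_FAST a → push 13. Stack: [0, 13]
BINARY_OP ^ → 0 ^ 13 = 13. Stack: [13]
STORE_FAST r → r=13. Stack: []
LOAD_CONST → push 0. Stack: [0]
STORE_FAST i → i=0. Stack: []
LOAD_FAST i → push 0. Stack: [0]
LOAD_CONST → push 2. Stack: [0, 2]
COMPARE_OP bool(<) → 0 vs 2 = True. Stack: [True]
POP_JUMP_IF_FALSE → pop True; no jump. Stack: []
LOAD_FAST_LOAD_FAST r,a → push 13,13. Stack: [13, 13]
BINARY_OP + → 13 + 13 = 26. Stack: [26]
STORE_FAST r → r=26. Stack: []
LOAD_FAST_LOAD_FAST r,i → push 26,0. Stack: [26, 0]
BINARY_OP + → 26 + 0 = 26. Stack: [26]
STORE_FAST r → r=26. Stack: []
LOAD_FAST i → push 0. Stack: [0]
LOAD_CONST → push 8. Stack: [0, 8]
BINARY_OP + → 0 + 8 = 8. Stack: [8]
STORE_FAST r → r=8. Stack: []
LOAD_FAST i → push 0. Stack: [0]
LOAD_CONST → push 1. Stack: [0, 1]
BINARY_OP + → 0 + 1 = 1. Stack: [1]
STORE_FAST i → i=1. Stack: []
LOAD_FAST i → push 1. Stack: [1]
LOAD_CONST → push 2. Stack: [1, 2]
COMPARE_OP bool(<) → 1 vs 2 = True. Stack: [True]
POP_JUMP_IF_FALSE → pop True; no jump. Stack: []
LOAD_FAST_LOAD_FAST r,a → push 8,13. Stack: [8, 13]
BINARY_OP + → 8 + 13 = 21. Stack: [21]
STORE_FAST r → r=21. Stack: []
LOAD_FAST_LOAD_FAST r,i → push 21,1. Stack: [21, 1]
BINARY_OP + → 21 + 1 = 22. Stack: [22]
STORE_FAST r → r=22. Stack: []
LOAD_FAST i → push 1. Stack: [1]
LOAD_CONST → push 8. Stack: [1, 8]
BINARY_OP + → 1 + 8 = 9. Stack: [9]
STORE_FAST r → r=9. Stack: []
LOAD_FAST i → push 1. Stack: [1]
LOAD_CONST → push 1. Stack: [1, 1]
BINARY_OP + → 1 + 1 = 2. Stack: [2]
STORE_FAST i → i=2. Stack: []
LOAD_FAST i → push 2. Stack: [2]
LOAD_CONST → push 2. Stack: [2, 2]
COMPARE_OP bool(<) → 2 vs 2 = False. Stack: [False]
POP_JUMP_IF_FALSE → pop False; jump. Stack: []
LOAD_FAST r → push 9. Stack: [9]
RETURN_VALUE → return 9.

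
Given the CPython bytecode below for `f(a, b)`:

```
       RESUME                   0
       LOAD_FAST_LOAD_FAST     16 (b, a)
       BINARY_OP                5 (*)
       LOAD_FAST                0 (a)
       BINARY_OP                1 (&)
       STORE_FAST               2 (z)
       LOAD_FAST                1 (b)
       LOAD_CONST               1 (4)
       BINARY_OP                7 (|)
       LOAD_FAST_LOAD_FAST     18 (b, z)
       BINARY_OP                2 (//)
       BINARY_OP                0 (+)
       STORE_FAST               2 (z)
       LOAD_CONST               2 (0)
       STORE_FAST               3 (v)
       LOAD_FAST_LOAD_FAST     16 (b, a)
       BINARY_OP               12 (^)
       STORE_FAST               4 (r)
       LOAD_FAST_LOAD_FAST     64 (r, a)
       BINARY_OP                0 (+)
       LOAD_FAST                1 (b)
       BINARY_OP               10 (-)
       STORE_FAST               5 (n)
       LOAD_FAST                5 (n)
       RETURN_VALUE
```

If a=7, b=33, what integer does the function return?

12

LOAD_FAST_LOAD_FAST b,a → push 33,7. Stack: [33, 7]
BINARY_OP * → 33 * 7 = 231. Stack: [231]
LOAD_FAST a → push 7. Stack: [231, 7]
BINARY_OP & → 231 & 7 = 7. Stack: [7]
STORE_FAST z → z=7. Stack: []
LOAD_FAST b → push 33. Stack: [33]
LOAD_CONST → push 4. Stack: [33, 4]
BINARY_OP | → 33 | 4 = 37. Stack: [37]
LOAD_FAST_LOAD_FAST b,z → push 33,7. Stack: [37, 33, 7]
BINARY_OP // → 33 // 7 = 4. Stack: [37, 4]
BINARY_OP + → 37 + 4 = 41. Stack: [41]
STORE_FAST z → z=41. Stack: []
LOAD_CONST → push 0. Stack: [0]
STORE_FAST v → v=0. Stack: []
LOAD_FAST_LOAD_FAST b,a → push 33,7. Stack: [33, 7]
BINARY_OP ^ → 33 ^ 7 = 38. Stack: [38]
STORE_FAST r → r=38. Stack: []
LOAD_FAST_LOAD_FAST r,a → push 38,7. Stack: [38, 7]
BINARY_OP + → 38 + 7 = 45. Stack: [45]
LOAD_FAST b → push 33. Stack: [45, 33]
BINARY_OP - → 45 - 33 = 12. Stack: [12]
STORE_FAST n → n=12. Stack: []
LOAD_FAST n → push 12. Stack: [12]
RETURN_VALUE → return 12.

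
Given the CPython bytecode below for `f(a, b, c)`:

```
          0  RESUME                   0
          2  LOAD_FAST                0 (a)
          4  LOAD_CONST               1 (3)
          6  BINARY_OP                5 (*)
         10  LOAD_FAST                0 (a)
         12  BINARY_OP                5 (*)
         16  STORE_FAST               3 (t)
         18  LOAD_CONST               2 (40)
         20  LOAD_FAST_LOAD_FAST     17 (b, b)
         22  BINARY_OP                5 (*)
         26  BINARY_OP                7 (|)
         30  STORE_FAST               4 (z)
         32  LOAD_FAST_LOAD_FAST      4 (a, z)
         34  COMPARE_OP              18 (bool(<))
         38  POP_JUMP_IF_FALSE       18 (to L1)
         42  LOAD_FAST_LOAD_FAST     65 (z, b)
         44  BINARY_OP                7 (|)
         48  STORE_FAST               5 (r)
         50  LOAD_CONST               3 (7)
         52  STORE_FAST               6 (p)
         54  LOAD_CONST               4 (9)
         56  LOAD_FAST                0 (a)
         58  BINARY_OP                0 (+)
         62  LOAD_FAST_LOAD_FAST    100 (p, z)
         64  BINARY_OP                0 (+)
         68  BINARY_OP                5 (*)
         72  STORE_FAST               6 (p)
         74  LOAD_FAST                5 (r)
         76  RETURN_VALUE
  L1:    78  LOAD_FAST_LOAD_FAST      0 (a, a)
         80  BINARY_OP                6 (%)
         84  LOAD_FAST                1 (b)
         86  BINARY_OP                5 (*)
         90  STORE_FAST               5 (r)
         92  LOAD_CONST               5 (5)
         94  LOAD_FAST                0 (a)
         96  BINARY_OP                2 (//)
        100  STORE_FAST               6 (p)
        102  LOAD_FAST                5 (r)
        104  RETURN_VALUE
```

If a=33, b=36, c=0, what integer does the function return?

LOAD_FAST a → push 33. Stack: [33]
LOAD_CONST → push 3. Stack: [33, 3]
BINARY_OP * → 33 * 3 = 99. Stack: [99]
LOAD_FAST a → push 33. Stack: [99, 33]
BINARY_OP * → 99 * 33 = 3267. Stack: [3267]
STORE_FAST t → t=3267. Stack: []
LOAD_CONST → push 40. Stack: [40]
LOAD_FAST_LOAD_FAST b,b → push 36,36. Stack: [40, 36, 36]
BINARY_OP * → 36 * 36 = 1296. Stack: [40, 1296]
BINARY_OP | → 40 | 1296 = 1336. Stack: [1336]
STORE_FAST z → z=1336. Stack: []
LOAD_FAST_LOAD_FAST a,z → push 33,1336. Stack: [33, 1336]
COMPARE_OP bool(<) → 33 vs 1336 = True. Stack: [True]
POP_JUMP_IF_FALSE → pop True; no jump. Stack: []
LOAD_FAST_LOAD_FAST z,b → push 1336,36. Stack: [1336, 36]
BINARY_OP | → 1336 | 36 = 1340. Stack: [1340]
STORE_FAST r → r=1340. Stack: []
LOAD_CONST → push 7. Stack: [7]
STORE_FAST p → p=7. Stack: []
LOAD_CONST → push 9. Stack: [9]
LOAD_FAST a → push 33. Stack: [9, 33]
BINARY_OP + → 9 + 33 = 42. Stack: [42]
LOAD_FAST_LOAD_FAST p,z → push 7,1336. Stack: [42, 7, 1336]
BINARY_OP + → 7 + 1336 = 1343. Stack: [42, 1343]
BINARY_OP * → 42 * 1343 = 56406. Stack: [56406]
STORE_FAST p → p=56406. Stack: []
LOAD_FAST r → push 1340. Stack: [1340]
RETURN_VALUE → return 1340.

1340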